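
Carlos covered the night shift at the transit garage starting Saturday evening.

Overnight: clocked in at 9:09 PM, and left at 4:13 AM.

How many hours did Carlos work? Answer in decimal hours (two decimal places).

Overnight: 9:09 PM → midnight = 2 h 51 min; midnight → 4:13 AM = 4 h 13 min; span 7 h 4 min

7.07 hours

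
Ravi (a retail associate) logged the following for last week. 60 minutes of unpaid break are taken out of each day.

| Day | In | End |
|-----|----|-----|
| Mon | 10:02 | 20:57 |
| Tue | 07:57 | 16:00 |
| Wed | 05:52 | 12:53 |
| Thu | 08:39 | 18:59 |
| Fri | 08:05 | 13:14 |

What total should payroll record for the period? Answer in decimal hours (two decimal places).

36.47 hours

Mon: 10:02–20:57 = 10 h 55 min; less 60 min break → 9 h 55 min
Tue: 07:57–16:00 = 8 h 3 min; less 60 min break → 7 h 3 min
Wed: 05:52–12:53 = 7 h 1 min; less 60 min break → 6 h 1 min
Thu: 08:39–18:59 = 10 h 20 min; less 60 min break → 9 h 20 min
Fri: 08:05–13:14 = 5 h 9 min; less 60 min break → 4 h 9 min
Total: 9 h 55 min + 7 h 3 min + 6 h 1 min + 9 h 20 min + 4 h 9 min = 36 h 28 min.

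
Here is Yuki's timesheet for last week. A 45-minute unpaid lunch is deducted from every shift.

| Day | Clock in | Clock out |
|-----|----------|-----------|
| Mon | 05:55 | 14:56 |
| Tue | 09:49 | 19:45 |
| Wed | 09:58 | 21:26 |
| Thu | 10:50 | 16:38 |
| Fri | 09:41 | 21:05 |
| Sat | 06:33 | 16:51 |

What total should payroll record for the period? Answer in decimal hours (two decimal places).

Mon: 05:55–14:56 = 9 h 1 min; less 45 min break → 8 h 16 min
Tue: 09:49–19:45 = 9 h 56 min; less 45 min break → 9 h 11 min
Wed: 09:58–21:26 = 11 h 28 min; less 45 min break → 10 h 43 min
Thu: 10:50–16:38 = 5 h 48 min; less 45 min break → 5 h 3 min
Fri: 09:41–21:05 = 11 h 24 min; less 45 min break → 10 h 39 min
Sat: 06:33–16:51 = 10 h 18 min; less 45 min break → 9 h 33 min
Total: 8 h 16 min + 9 h 11 min + 10 h 43 min + 5 h 3 min + 10 h 39 min + 9 h 33 min = 53 h 25 min.

53.42 hours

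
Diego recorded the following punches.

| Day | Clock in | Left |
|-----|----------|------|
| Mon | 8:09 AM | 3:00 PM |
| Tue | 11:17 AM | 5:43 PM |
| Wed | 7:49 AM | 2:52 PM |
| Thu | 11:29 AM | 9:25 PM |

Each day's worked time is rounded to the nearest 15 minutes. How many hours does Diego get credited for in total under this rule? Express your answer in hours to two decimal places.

Mon: 8:09 AM–3:00 PM = 6 h 51 min → rounds to 6 h 45 min
Tue: 11:17 AM–5:43 PM = 6 h 26 min → rounds to 6 h 30 min
Wed: 7:49 AM–2:52 PM = 7 h 3 min → rounds to 7 h 0 min
Thu: 11:29 AM–9:25 PM = 9 h 56 min → rounds to 10 h 0 min
Total credited: 30 h 15 min.

30.25 hours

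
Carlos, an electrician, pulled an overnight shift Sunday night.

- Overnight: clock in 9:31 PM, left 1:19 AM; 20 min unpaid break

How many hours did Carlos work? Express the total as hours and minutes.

Overnight: 9:31 PM → midnight = 2 h 29 min; midnight → 1:19 AM = 1 h 19 min; span 3 h 48 min; less 20 min break → 3 h 28 min

3 h 28 min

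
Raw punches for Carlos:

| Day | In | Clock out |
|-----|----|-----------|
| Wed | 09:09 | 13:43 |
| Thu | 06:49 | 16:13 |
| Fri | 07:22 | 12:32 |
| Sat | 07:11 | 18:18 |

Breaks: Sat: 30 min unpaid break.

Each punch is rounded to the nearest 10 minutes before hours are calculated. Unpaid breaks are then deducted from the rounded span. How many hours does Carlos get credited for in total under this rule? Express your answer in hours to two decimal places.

29.67 hours

Wed: in 09:09→09:10, out 13:43→13:40; 4 h 30 min
Thu: in 06:49→06:50, out 16:13→16:10; 9 h 20 min
Fri: in 07:22→07:20, out 12:32→12:30; 5 h 10 min
Sat: in 07:11→07:10, out 18:18→18:20; 11 h 10 min − 30 min = 10 h 40 min
Total credited: 29 h 40 min.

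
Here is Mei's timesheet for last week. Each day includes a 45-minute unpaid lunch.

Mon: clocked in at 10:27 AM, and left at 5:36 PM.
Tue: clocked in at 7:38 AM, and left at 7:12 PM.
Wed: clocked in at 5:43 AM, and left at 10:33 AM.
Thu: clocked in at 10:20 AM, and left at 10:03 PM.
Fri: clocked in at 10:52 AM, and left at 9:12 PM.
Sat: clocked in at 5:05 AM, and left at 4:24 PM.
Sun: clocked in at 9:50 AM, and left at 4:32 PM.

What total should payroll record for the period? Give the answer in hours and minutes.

58 h 22 min

Mon: 10:27 AM–5:36 PM = 7 h 9 min; less 45 min break → 6 h 24 min
Tue: 7:38 AM–7:12 PM = 11 h 34 min; less 45 min break → 10 h 49 min
Wed: 5:43 AM–10:33 AM = 4 h 50 min; less 45 min break → 4 h 5 min
Thu: 10:20 AM–10:03 PM = 11 h 43 min; less 45 min break → 10 h 58 min
Fri: 10:52 AM–9:12 PM = 10 h 20 min; less 45 min break → 9 h 35 min
Sat: 5:05 AM–4:24 PM = 11 h 19 min; less 45 min break → 10 h 34 min
Sun: 9:50 AM–4:32 PM = 6 h 42 min; less 45 min break → 5 h 57 min
Total: 6 h 24 min + 10 h 49 min + 4 h 5 min + 10 h 58 min + 9 h 35 min + 10 h 34 min + 5 h 57 min = 58 h 22 min.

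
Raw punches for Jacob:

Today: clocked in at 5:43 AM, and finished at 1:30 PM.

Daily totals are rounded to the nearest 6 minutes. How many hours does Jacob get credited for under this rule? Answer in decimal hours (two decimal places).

Today: 5:43 AM–1:30 PM = 7 h 47 min → rounds to 7 h 48 min

7.80 hours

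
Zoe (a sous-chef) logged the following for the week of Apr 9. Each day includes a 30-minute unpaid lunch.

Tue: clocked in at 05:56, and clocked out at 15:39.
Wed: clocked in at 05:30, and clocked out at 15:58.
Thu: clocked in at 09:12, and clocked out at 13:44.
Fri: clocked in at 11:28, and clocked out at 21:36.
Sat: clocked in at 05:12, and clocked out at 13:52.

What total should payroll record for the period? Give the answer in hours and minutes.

41 h 1 min

Tue: 05:56–15:39 = 9 h 43 min; less 30 min break → 9 h 13 min
Wed: 05:30–15:58 = 10 h 28 min; less 30 min break → 9 h 58 min
Thu: 09:12–13:44 = 4 h 32 min; less 30 min break → 4 h 2 min
Fri: 11:28–21:36 = 10 h 8 min; less 30 min break → 9 h 38 min
Sat: 05:12–13:52 = 8 h 40 min; less 30 min break → 8 h 10 min
Total: 9 h 13 min + 9 h 58 min + 4 h 2 min + 9 h 38 min + 8 h 10 min = 41 h 1 min.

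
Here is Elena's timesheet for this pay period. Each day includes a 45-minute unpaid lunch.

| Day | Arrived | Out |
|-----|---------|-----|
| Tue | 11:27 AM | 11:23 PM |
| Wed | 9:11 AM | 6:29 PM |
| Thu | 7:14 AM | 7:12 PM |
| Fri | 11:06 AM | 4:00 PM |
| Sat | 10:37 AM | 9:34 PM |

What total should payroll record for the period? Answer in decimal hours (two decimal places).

Tue: 11:27 AM–11:23 PM = 11 h 56 min; less 45 min break → 11 h 11 min
Wed: 9:11 AM–6:29 PM = 9 h 18 min; less 45 min break → 8 h 33 min
Thu: 7:14 AM–7:12 PM = 11 h 58 min; less 45 min break → 11 h 13 min
Fri: 11:06 AM–4:00 PM = 4 h 54 min; less 45 min break → 4 h 9 min
Sat: 10:37 AM–9:34 PM = 10 h 57 min; less 45 min break → 10 h 12 min
Total: 11 h 11 min + 8 h 33 min + 11 h 13 min + 4 h 9 min + 10 h 12 min = 45 h 18 min.

45.30 hours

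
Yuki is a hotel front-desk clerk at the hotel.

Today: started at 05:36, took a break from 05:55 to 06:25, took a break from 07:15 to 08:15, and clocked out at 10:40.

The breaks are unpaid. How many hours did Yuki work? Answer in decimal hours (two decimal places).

3.57 hours

Today: 05:36–10:40 = 5 h 4 min; less 90 min break → 3 h 34 min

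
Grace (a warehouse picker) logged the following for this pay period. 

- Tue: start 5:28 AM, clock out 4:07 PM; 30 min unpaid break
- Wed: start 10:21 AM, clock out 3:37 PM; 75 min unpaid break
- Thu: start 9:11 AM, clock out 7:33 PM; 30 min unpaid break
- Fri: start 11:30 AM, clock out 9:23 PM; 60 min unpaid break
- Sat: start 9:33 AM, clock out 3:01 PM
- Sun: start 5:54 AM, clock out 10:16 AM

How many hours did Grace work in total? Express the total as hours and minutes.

42 h 45 min

Tue: 5:28 AM–4:07 PM = 10 h 39 min; less 30 min break → 10 h 9 min
Wed: 10:21 AM–3:37 PM = 5 h 16 min; less 75 min break → 4 h 1 min
Thu: 9:11 AM–7:33 PM = 10 h 22 min; less 30 min break → 9 h 52 min
Fri: 11:30 AM–9:23 PM = 9 h 53 min; less 60 min break → 8 h 53 min
Sat: 9:33 AM–3:01 PM = 5 h 28 min
Sun: 5:54 AM–10:16 AM = 4 h 22 min
Total: 10 h 9 min + 4 h 1 min + 9 h 52 min + 8 h 53 min + 5 h 28 min + 4 h 22 min = 42 h 45 min.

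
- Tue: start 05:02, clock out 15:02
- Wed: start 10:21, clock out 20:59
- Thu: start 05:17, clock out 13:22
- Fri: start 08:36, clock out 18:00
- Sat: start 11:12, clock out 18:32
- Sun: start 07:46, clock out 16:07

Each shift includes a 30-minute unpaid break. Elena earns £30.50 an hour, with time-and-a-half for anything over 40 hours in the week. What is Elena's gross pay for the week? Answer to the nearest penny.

Tue: 05:02–15:02 = 10 h 0 min; less 30 min break → 9 h 30 min
Wed: 10:21–20:59 = 10 h 38 min; less 30 min break → 10 h 8 min
Thu: 05:17–13:22 = 8 h 5 min; less 30 min break → 7 h 35 min
Fri: 08:36–18:00 = 9 h 24 min; less 30 min break → 8 h 54 min
Sat: 11:12–18:32 = 7 h 20 min; less 30 min break → 6 h 50 min
Sun: 07:46–16:07 = 8 h 21 min; less 30 min break → 7 h 51 min
Total worked: 50 h 48 min = 3048 min.
Regular 40 h 0 min = 2400 min at £30.50/h; overtime 10 h 48 min = 648 min at £45.75/h.
Pay = (2400 × £30.50 + 648 × £45.75) ÷ 60 = £1714.10.

£1714.10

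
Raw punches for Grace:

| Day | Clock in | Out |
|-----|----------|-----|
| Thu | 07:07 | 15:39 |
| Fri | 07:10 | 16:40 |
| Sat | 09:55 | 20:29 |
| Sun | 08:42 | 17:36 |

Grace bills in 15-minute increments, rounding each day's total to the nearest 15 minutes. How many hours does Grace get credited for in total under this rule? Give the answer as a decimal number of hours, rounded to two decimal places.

37.50 hours

Thu: 07:07–15:39 = 8 h 32 min → rounds to 8 h 30 min
Fri: 07:10–16:40 = 9 h 30 min → rounds to 9 h 30 min
Sat: 09:55–20:29 = 10 h 34 min → rounds to 10 h 30 min
Sun: 08:42–17:36 = 8 h 54 min → rounds to 9 h 0 min
Total credited: 37 h 30 min.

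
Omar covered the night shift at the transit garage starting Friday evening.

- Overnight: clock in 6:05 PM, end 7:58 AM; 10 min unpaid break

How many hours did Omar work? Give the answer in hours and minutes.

Overnight: 6:05 PM → midnight = 5 h 55 min; midnight → 7:58 AM = 7 h 58 min; span 13 h 53 min; less 10 min break → 13 h 43 min

13 h 43 min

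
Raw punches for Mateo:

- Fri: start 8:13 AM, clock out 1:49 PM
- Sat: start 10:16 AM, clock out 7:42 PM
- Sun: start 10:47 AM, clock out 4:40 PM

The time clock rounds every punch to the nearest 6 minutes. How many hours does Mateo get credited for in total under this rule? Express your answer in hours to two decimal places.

20.90 hours

Fri: in 8:13 AM→8:12 AM, out 1:49 PM→1:48 PM; 5 h 36 min
Sat: in 10:16 AM→10:18 AM, out 7:42 PM→7:42 PM; 9 h 24 min
Sun: in 10:47 AM→10:48 AM, out 4:40 PM→4:42 PM; 5 h 54 min
Total credited: 20 h 54 min.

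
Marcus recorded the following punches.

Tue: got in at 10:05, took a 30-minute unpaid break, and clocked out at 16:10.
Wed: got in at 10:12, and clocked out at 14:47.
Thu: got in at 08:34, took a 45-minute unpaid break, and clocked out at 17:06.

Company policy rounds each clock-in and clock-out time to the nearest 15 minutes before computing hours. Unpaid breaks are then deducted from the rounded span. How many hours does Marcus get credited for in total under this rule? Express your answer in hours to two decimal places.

18.00 hours

Tue: in 10:05→10:00, out 16:10→16:15; 6 h 15 min − 30 min = 5 h 45 min
Wed: in 10:12→10:15, out 14:47→14:45; 4 h 30 min
Thu: in 08:34→08:30, out 17:06→17:00; 8 h 30 min − 45 min = 7 h 45 min
Total credited: 18 h 0 min.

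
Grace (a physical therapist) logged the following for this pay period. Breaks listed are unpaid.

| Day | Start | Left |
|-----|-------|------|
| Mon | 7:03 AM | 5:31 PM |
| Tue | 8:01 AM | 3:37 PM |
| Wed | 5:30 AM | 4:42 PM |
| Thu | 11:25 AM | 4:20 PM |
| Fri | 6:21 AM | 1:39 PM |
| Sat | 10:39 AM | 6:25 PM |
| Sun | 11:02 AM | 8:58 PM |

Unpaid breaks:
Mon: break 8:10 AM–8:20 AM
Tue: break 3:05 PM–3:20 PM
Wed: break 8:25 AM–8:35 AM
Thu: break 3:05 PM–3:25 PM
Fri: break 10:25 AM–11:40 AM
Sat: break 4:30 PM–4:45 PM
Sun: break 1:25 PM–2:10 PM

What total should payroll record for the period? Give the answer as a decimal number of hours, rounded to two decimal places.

56.02 hours

Mon: 7:03 AM–5:31 PM = 10 h 28 min; less 10 min break → 10 h 18 min
Tue: 8:01 AM–3:37 PM = 7 h 36 min; less 15 min break → 7 h 21 min
Wed: 5:30 AM–4:42 PM = 11 h 12 min; less 10 min break → 11 h 2 min
Thu: 11:25 AM–4:20 PM = 4 h 55 min; less 20 min break → 4 h 35 min
Fri: 6:21 AM–1:39 PM = 7 h 18 min; less 75 min break → 6 h 3 min
Sat: 10:39 AM–6:25 PM = 7 h 46 min; less 15 min break → 7 h 31 min
Sun: 11:02 AM–8:58 PM = 9 h 56 min; less 45 min break → 9 h 11 min
Total: 10 h 18 min + 7 h 21 min + 11 h 2 min + 4 h 35 min + 6 h 3 min + 7 h 31 min + 9 h 11 min = 56 h 1 min.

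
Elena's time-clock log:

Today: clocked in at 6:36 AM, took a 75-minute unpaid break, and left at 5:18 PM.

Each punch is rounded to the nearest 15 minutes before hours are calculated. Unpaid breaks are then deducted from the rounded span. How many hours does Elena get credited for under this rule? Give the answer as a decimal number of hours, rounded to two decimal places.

Today: in 6:36 AM→6:30 AM, out 5:18 PM→5:15 PM; 10 h 45 min − 75 min = 9 h 30 min

9.50 hours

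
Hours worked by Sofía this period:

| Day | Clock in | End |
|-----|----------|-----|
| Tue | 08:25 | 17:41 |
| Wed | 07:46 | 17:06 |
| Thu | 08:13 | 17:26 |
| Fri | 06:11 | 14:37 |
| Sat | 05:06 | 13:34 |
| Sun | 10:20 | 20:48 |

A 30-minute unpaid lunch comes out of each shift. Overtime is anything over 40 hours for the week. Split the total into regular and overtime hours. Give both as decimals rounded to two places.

Regular 40.00 hours, overtime 12.18 hours

Tue: 08:25–17:41 = 9 h 16 min; less 30 min break → 8 h 46 min
Wed: 07:46–17:06 = 9 h 20 min; less 30 min break → 8 h 50 min
Thu: 08:13–17:26 = 9 h 13 min; less 30 min break → 8 h 43 min
Fri: 06:11–14:37 = 8 h 26 min; less 30 min break → 7 h 56 min
Sat: 05:06–13:34 = 8 h 28 min; less 30 min break → 7 h 58 min
Sun: 10:20–20:48 = 10 h 28 min; less 30 min break → 9 h 58 min
Total worked: 52 h 11 min = 52.18 h.
Threshold 40 h → overtime 12 h 11 min, regular 40 h 0 min.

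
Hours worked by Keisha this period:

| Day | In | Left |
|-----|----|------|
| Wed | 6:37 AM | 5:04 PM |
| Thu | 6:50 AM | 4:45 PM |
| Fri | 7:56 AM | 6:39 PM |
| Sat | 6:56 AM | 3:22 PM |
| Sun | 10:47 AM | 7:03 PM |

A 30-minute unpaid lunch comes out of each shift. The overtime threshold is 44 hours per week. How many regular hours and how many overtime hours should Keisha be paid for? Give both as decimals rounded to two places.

Regular 44.00 hours, overtime 1.28 hours

Wed: 6:37 AM–5:04 PM = 10 h 27 min; less 30 min break → 9 h 57 min
Thu: 6:50 AM–4:45 PM = 9 h 55 min; less 30 min break → 9 h 25 min
Fri: 7:56 AM–6:39 PM = 10 h 43 min; less 30 min break → 10 h 13 min
Sat: 6:56 AM–3:22 PM = 8 h 26 min; less 30 min break → 7 h 56 min
Sun: 10:47 AM–7:03 PM = 8 h 16 min; less 30 min break → 7 h 46 min
Total worked: 45 h 17 min = 45.28 h.
Threshold 44 h → overtime 1 h 17 min, regular 44 h 0 min.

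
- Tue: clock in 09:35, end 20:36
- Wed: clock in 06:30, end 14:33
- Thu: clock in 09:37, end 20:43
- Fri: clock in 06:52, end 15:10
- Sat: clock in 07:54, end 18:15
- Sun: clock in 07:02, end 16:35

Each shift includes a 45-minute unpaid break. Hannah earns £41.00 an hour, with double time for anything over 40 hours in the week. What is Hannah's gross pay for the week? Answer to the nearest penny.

Tue: 09:35–20:36 = 11 h 1 min; less 45 min break → 10 h 16 min
Wed: 06:30–14:33 = 8 h 3 min; less 45 min break → 7 h 18 min
Thu: 09:37–20:43 = 11 h 6 min; less 45 min break → 10 h 21 min
Fri: 06:52–15:10 = 8 h 18 min; less 45 min break → 7 h 33 min
Sat: 07:54–18:15 = 10 h 21 min; less 45 min break → 9 h 36 min
Sun: 07:02–16:35 = 9 h 33 min; less 45 min break → 8 h 48 min
Total worked: 53 h 52 min = 3232 min.
Regular 40 h 0 min = 2400 min at £41.00/h; overtime 13 h 52 min = 832 min at £82.00/h.
Pay = (2400 × £41.00 + 832 × £82.00) ÷ 60 = £2777.07.

£2777.07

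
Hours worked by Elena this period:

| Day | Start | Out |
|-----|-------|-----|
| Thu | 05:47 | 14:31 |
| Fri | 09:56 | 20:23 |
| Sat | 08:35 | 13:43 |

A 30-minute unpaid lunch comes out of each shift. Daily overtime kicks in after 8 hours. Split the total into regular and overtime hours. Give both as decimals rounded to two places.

Thu: 05:47–14:31 = 8 h 44 min; less 30 min break → 8 h 14 min
Fri: 09:56–20:23 = 10 h 27 min; less 30 min break → 9 h 57 min
Sat: 08:35–13:43 = 5 h 8 min; less 30 min break → 4 h 38 min
Thu reg 8 h 0 min / OT 0 h 14 min; Fri reg 8 h 0 min / OT 1 h 57 min; Sat reg 4 h 38 min / OT 0 h 0 min.
Totals: regular 20 h 38 min, overtime 2 h 11 min.

Regular 20.63 hours, overtime 2.18 hours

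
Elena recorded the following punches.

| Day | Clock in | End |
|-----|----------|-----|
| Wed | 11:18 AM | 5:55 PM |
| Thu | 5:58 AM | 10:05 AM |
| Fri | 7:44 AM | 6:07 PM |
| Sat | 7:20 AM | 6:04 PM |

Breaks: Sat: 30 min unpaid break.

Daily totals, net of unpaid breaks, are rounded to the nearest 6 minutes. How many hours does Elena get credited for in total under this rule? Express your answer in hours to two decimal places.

Wed: 11:18 AM–5:55 PM = 6 h 37 min → rounds to 6 h 36 min
Thu: 5:58 AM–10:05 AM = 4 h 7 min → rounds to 4 h 6 min
Fri: 7:44 AM–6:07 PM = 10 h 23 min → rounds to 10 h 24 min
Sat: 7:20 AM–6:04 PM = 10 h 44 min − 30 min = 10 h 14 min → rounds to 10 h 12 min
Total credited: 31 h 18 min.

31.30 hours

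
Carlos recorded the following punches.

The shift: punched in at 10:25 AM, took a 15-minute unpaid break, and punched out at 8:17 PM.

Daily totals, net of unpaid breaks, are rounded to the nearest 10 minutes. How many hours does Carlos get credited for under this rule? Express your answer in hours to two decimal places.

9.67 hours

The shift: 10:25 AM–8:17 PM = 9 h 52 min − 15 min = 9 h 37 min → rounds to 9 h 40 min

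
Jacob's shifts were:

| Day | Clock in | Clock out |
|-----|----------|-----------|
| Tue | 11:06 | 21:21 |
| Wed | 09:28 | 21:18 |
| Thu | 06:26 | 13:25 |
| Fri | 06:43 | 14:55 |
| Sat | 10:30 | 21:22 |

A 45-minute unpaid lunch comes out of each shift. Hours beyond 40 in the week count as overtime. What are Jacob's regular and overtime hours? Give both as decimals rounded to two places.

Tue: 11:06–21:21 = 10 h 15 min; less 45 min break → 9 h 30 min
Wed: 09:28–21:18 = 11 h 50 min; less 45 min break → 11 h 5 min
Thu: 06:26–13:25 = 6 h 59 min; less 45 min break → 6 h 14 min
Fri: 06:43–14:55 = 8 h 12 min; less 45 min break → 7 h 27 min
Sat: 10:30–21:22 = 10 h 52 min; less 45 min break → 10 h 7 min
Total worked: 44 h 23 min = 44.38 h.
Threshold 40 h → overtime 4 h 23 min, regular 40 h 0 min.

Regular 40.00 hours, overtime 4.38 hours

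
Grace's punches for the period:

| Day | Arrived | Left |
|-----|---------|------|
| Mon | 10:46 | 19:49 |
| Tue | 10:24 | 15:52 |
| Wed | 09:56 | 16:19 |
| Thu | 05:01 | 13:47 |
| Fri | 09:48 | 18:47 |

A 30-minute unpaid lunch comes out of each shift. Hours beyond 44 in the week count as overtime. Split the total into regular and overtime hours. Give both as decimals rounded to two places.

Mon: 10:46–19:49 = 9 h 3 min; less 30 min break → 8 h 33 min
Tue: 10:24–15:52 = 5 h 28 min; less 30 min break → 4 h 58 min
Wed: 09:56–16:19 = 6 h 23 min; less 30 min break → 5 h 53 min
Thu: 05:01–13:47 = 8 h 46 min; less 30 min break → 8 h 16 min
Fri: 09:48–18:47 = 8 h 59 min; less 30 min break → 8 h 29 min
Total worked: 36 h 9 min = 36.15 h.
Threshold 44 h → overtime 0 h 0 min, regular 36 h 9 min.

Regular 36.15 hours, overtime 0.00 hours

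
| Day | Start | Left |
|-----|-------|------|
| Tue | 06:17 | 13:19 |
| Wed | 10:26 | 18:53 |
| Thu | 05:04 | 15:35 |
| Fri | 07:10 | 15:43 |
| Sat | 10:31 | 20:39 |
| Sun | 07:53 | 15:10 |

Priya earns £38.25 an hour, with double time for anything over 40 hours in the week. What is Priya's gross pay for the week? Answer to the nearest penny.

Tue: 06:17–13:19 = 7 h 2 min
Wed: 10:26–18:53 = 8 h 27 min
Thu: 05:04–15:35 = 10 h 31 min
Fri: 07:10–15:43 = 8 h 33 min
Sat: 10:31–20:39 = 10 h 8 min
Sun: 07:53–15:10 = 7 h 17 min
Total worked: 51 h 58 min = 3118 min.
Regular 40 h 0 min = 2400 min at £38.25/h; overtime 11 h 58 min = 718 min at £76.50/h.
Pay = (2400 × £38.25 + 718 × £76.50) ÷ 60 = £2445.45.

£2445.45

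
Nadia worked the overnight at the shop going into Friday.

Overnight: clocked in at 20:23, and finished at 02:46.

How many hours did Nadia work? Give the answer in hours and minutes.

Overnight: 20:23 → midnight = 3 h 37 min; midnight → 02:46 = 2 h 46 min; span 6 h 23 min

6 h 23 min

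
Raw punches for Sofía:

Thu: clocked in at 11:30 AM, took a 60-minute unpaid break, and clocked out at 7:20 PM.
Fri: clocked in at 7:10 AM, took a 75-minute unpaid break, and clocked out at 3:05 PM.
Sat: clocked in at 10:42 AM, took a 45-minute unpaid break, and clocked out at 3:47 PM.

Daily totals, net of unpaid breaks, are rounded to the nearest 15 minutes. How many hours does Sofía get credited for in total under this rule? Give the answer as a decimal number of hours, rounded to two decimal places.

17.75 hours

Thu: 11:30 AM–7:20 PM = 7 h 50 min − 60 min = 6 h 50 min → rounds to 6 h 45 min
Fri: 7:10 AM–3:05 PM = 7 h 55 min − 75 min = 6 h 40 min → rounds to 6 h 45 min
Sat: 10:42 AM–3:47 PM = 5 h 5 min − 45 min = 4 h 20 min → rounds to 4 h 15 min
Total credited: 17 h 45 min.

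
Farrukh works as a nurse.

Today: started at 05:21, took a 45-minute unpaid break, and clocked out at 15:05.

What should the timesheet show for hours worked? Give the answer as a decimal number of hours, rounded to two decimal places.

Today: 05:21–15:05 = 9 h 44 min; less 45 min break → 8 h 59 min

8.98 hours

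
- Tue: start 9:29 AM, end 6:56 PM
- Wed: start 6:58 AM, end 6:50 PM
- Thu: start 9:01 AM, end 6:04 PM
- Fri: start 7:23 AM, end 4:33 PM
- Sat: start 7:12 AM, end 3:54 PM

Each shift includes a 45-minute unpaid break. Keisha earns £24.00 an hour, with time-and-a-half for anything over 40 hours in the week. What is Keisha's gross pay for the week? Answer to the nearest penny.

Tue: 9:29 AM–6:56 PM = 9 h 27 min; less 45 min break → 8 h 42 min
Wed: 6:58 AM–6:50 PM = 11 h 52 min; less 45 min break → 11 h 7 min
Thu: 9:01 AM–6:04 PM = 9 h 3 min; less 45 min break → 8 h 18 min
Fri: 7:23 AM–4:33 PM = 9 h 10 min; less 45 min break → 8 h 25 min
Sat: 7:12 AM–3:54 PM = 8 h 42 min; less 45 min break → 7 h 57 min
Total worked: 44 h 29 min = 2669 min.
Regular 40 h 0 min = 2400 min at £24.00/h; overtime 4 h 29 min = 269 min at £36.00/h.
Pay = (2400 × £24.00 + 269 × £36.00) ÷ 60 = £1121.40.

£1121.40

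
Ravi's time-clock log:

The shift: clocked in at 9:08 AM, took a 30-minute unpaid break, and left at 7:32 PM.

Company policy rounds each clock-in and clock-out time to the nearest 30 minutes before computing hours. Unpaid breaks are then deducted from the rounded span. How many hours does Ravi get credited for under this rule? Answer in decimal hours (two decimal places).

10.00 hours

The shift: in 9:08 AM→9:00 AM, out 7:32 PM→7:30 PM; 10 h 30 min − 30 min = 10 h 0 min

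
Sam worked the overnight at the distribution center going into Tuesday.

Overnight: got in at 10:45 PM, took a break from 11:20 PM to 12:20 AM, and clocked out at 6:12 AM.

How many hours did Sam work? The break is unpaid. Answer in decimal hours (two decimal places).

Overnight: 10:45 PM → midnight = 1 h 15 min; midnight → 6:12 AM = 6 h 12 min; span 7 h 27 min; less 60 min break → 6 h 27 min

6.45 hours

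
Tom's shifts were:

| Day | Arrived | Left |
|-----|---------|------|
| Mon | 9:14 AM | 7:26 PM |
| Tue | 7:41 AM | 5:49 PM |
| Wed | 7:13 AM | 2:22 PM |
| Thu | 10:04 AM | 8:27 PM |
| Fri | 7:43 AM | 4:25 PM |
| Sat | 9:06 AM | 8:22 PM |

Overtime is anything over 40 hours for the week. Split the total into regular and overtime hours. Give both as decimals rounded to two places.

Mon: 9:14 AM–7:26 PM = 10 h 12 min
Tue: 7:41 AM–5:49 PM = 10 h 8 min
Wed: 7:13 AM–2:22 PM = 7 h 9 min
Thu: 10:04 AM–8:27 PM = 10 h 23 min
Fri: 7:43 AM–4:25 PM = 8 h 42 min
Sat: 9:06 AM–8:22 PM = 11 h 16 min
Total worked: 57 h 50 min = 57.83 h.
Threshold 40 h → overtime 17 h 50 min, regular 40 h 0 min.

Regular 40.00 hours, overtime 17.83 hours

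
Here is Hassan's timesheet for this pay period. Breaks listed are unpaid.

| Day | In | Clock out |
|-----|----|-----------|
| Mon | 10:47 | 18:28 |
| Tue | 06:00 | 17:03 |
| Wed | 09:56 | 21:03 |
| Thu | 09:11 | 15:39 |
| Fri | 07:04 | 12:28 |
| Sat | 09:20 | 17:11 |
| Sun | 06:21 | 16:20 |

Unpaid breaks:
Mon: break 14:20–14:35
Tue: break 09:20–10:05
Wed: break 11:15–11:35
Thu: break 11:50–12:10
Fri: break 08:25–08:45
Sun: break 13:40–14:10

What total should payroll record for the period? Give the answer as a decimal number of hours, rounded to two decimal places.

Mon: 10:47–18:28 = 7 h 41 min; less 15 min break → 7 h 26 min
Tue: 06:00–17:03 = 11 h 3 min; less 45 min break → 10 h 18 min
Wed: 09:56–21:03 = 11 h 7 min; less 20 min break → 10 h 47 min
Thu: 09:11–15:39 = 6 h 28 min; less 20 min break → 6 h 8 min
Fri: 07:04–12:28 = 5 h 24 min; less 20 min break → 5 h 4 min
Sat: 09:20–17:11 = 7 h 51 min
Sun: 06:21–16:20 = 9 h 59 min; less 30 min break → 9 h 29 min
Total: 7 h 26 min + 10 h 18 min + 10 h 47 min + 6 h 8 min + 5 h 4 min + 7 h 51 min + 9 h 29 min = 57 h 3 min.

57.05 hours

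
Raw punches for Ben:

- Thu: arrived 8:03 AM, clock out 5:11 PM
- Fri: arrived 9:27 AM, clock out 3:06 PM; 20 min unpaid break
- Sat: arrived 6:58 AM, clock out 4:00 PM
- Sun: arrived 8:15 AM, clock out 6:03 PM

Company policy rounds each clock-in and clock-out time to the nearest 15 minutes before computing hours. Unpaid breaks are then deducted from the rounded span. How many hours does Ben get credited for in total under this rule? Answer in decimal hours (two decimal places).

33.17 hours

Thu: in 8:03 AM→8:00 AM, out 5:11 PM→5:15 PM; 9 h 15 min
Fri: in 9:27 AM→9:30 AM, out 3:06 PM→3:00 PM; 5 h 30 min − 20 min = 5 h 10 min
Sat: in 6:58 AM→7:00 AM, out 4:00 PM→4:00 PM; 9 h 0 min
Sun: in 8:15 AM→8:15 AM, out 6:03 PM→6:00 PM; 9 h 45 min
Total credited: 33 h 10 min.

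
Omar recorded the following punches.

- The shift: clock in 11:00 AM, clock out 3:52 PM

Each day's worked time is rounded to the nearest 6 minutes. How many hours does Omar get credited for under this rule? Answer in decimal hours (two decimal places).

The shift: 11:00 AM–3:52 PM = 4 h 52 min → rounds to 4 h 54 min

4.90 hours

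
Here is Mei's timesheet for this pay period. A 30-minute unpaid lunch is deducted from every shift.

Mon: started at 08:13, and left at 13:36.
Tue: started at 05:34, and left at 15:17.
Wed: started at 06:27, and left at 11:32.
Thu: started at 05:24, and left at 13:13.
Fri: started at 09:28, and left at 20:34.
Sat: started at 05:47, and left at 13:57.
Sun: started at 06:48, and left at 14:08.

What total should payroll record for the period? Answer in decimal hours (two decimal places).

51.10 hours

Mon: 08:13–13:36 = 5 h 23 min; less 30 min break → 4 h 53 min
Tue: 05:34–15:17 = 9 h 43 min; less 30 min break → 9 h 13 min
Wed: 06:27–11:32 = 5 h 5 min; less 30 min break → 4 h 35 min
Thu: 05:24–13:13 = 7 h 49 min; less 30 min break → 7 h 19 min
Fri: 09:28–20:34 = 11 h 6 min; less 30 min break → 10 h 36 min
Sat: 05:47–13:57 = 8 h 10 min; less 30 min break → 7 h 40 min
Sun: 06:48–14:08 = 7 h 20 min; less 30 min break → 6 h 50 min
Total: 4 h 53 min + 9 h 13 min + 4 h 35 min + 7 h 19 min + 10 h 36 min + 7 h 40 min + 6 h 50 min = 51 h 6 min.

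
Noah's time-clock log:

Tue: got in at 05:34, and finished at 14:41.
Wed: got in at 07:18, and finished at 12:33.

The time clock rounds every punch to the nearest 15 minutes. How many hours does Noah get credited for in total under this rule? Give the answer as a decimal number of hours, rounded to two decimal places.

Tue: in 05:34→05:30, out 14:41→14:45; 9 h 15 min
Wed: in 07:18→07:15, out 12:33→12:30; 5 h 15 min
Total credited: 14 h 30 min.

14.50 hours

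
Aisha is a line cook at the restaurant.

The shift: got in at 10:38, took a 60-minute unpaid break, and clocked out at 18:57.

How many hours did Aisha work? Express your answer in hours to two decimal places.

7.32 hours

The shift: 10:38–18:57 = 8 h 19 min; less 60 min break → 7 h 19 min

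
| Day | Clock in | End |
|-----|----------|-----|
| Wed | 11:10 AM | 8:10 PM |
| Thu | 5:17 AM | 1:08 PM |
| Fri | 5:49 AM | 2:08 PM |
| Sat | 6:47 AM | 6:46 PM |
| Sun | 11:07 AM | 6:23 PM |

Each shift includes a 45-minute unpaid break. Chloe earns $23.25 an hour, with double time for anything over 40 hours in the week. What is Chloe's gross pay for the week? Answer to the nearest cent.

$961.00

Wed: 11:10 AM–8:10 PM = 9 h 0 min; less 45 min break → 8 h 15 min
Thu: 5:17 AM–1:08 PM = 7 h 51 min; less 45 min break → 7 h 6 min
Fri: 5:49 AM–2:08 PM = 8 h 19 min; less 45 min break → 7 h 34 min
Sat: 6:47 AM–6:46 PM = 11 h 59 min; less 45 min break → 11 h 14 min
Sun: 11:07 AM–6:23 PM = 7 h 16 min; less 45 min break → 6 h 31 min
Total worked: 40 h 40 min = 2440 min.
Regular 40 h 0 min = 2400 min at $23.25/h; overtime 0 h 40 min = 40 min at $46.50/h.
Pay = (2400 × $23.25 + 40 × $46.50) ÷ 60 = $961.00.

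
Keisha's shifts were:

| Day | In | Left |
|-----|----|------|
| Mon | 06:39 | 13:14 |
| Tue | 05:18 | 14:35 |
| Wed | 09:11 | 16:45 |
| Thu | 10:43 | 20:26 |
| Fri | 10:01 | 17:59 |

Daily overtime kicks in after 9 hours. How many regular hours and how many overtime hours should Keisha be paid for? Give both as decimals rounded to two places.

Regular 40.12 hours, overtime 1.00 hours

Mon: 06:39–13:14 = 6 h 35 min
Tue: 05:18–14:35 = 9 h 17 min
Wed: 09:11–16:45 = 7 h 34 min
Thu: 10:43–20:26 = 9 h 43 min
Fri: 10:01–17:59 = 7 h 58 min
Mon reg 6 h 35 min / OT 0 h 0 min; Tue reg 9 h 0 min / OT 0 h 17 min; Wed reg 7 h 34 min / OT 0 h 0 min; Thu reg 9 h 0 min / OT 0 h 43 min; Fri reg 7 h 58 min / OT 0 h 0 min.
Totals: regular 40 h 7 min, overtime 1 h 0 min.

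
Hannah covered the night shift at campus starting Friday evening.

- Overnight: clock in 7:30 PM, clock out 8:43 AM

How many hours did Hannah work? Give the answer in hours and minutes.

13 h 13 min

Overnight: 7:30 PM → midnight = 4 h 30 min; midnight → 8:43 AM = 8 h 43 min; span 13 h 13 min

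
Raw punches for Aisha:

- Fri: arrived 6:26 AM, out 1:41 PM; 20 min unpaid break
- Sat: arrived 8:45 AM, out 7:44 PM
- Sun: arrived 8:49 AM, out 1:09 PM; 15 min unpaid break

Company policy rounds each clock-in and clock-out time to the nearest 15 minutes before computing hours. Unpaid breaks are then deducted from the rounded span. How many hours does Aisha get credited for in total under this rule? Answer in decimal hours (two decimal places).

22.17 hours

Fri: in 6:26 AM→6:30 AM, out 1:41 PM→1:45 PM; 7 h 15 min − 20 min = 6 h 55 min
Sat: in 8:45 AM→8:45 AM, out 7:44 PM→7:45 PM; 11 h 0 min
Sun: in 8:49 AM→8:45 AM, out 1:09 PM→1:15 PM; 4 h 30 min − 15 min = 4 h 15 min
Total credited: 22 h 10 min.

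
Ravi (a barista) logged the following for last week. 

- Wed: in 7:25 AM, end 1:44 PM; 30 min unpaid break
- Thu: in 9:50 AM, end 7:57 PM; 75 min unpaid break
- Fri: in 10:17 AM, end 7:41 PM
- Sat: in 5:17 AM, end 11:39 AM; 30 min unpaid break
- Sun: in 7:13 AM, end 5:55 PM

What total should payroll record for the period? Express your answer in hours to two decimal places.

Wed: 7:25 AM–1:44 PM = 6 h 19 min; less 30 min break → 5 h 49 min
Thu: 9:50 AM–7:57 PM = 10 h 7 min; less 75 min break → 8 h 52 min
Fri: 10:17 AM–7:41 PM = 9 h 24 min
Sat: 5:17 AM–11:39 AM = 6 h 22 min; less 30 min break → 5 h 52 min
Sun: 7:13 AM–5:55 PM = 10 h 42 min
Total: 5 h 49 min + 8 h 52 min + 9 h 24 min + 5 h 52 min + 10 h 42 min = 40 h 39 min.

40.65 hours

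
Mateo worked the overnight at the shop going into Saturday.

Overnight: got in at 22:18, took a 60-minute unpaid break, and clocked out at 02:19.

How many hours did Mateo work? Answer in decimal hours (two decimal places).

3.02 hours

Overnight: 22:18 → midnight = 1 h 42 min; midnight → 02:19 = 2 h 19 min; span 4 h 1 min; less 60 min break → 3 h 1 min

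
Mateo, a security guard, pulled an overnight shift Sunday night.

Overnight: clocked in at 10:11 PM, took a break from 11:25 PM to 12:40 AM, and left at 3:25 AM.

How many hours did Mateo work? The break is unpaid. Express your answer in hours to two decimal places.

Overnight: 10:11 PM → midnight = 1 h 49 min; midnight → 3:25 AM = 3 h 25 min; span 5 h 14 min; less 75 min break → 3 h 59 min

3.98 hours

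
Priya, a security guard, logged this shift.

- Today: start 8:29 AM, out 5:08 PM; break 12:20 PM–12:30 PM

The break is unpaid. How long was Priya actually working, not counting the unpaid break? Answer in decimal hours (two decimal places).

Today: 8:29 AM–5:08 PM = 8 h 39 min; less 10 min break → 8 h 29 min

8.48 hours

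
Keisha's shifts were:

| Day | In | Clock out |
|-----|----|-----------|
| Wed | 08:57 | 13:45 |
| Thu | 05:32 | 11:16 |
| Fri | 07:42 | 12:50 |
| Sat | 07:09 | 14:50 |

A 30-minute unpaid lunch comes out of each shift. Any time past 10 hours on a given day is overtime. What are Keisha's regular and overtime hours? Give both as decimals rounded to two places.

Regular 21.35 hours, overtime 0.00 hours

Wed: 08:57–13:45 = 4 h 48 min; less 30 min break → 4 h 18 min
Thu: 05:32–11:16 = 5 h 44 min; less 30 min break → 5 h 14 min
Fri: 07:42–12:50 = 5 h 8 min; less 30 min break → 4 h 38 min
Sat: 07:09–14:50 = 7 h 41 min; less 30 min break → 7 h 11 min
Wed reg 4 h 18 min / OT 0 h 0 min; Thu reg 5 h 14 min / OT 0 h 0 min; Fri reg 4 h 38 min / OT 0 h 0 min; Sat reg 7 h 11 min / OT 0 h 0 min.
Totals: regular 21 h 21 min, overtime 0 h 0 min.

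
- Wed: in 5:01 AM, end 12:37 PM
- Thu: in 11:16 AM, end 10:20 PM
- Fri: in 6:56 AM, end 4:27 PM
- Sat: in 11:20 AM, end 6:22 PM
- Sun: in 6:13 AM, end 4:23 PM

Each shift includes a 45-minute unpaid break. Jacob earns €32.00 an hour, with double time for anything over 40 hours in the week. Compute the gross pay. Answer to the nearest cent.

€1384.53

Wed: 5:01 AM–12:37 PM = 7 h 36 min; less 45 min break → 6 h 51 min
Thu: 11:16 AM–10:20 PM = 11 h 4 min; less 45 min break → 10 h 19 min
Fri: 6:56 AM–4:27 PM = 9 h 31 min; less 45 min break → 8 h 46 min
Sat: 11:20 AM–6:22 PM = 7 h 2 min; less 45 min break → 6 h 17 min
Sun: 6:13 AM–4:23 PM = 10 h 10 min; less 45 min break → 9 h 25 min
Total worked: 41 h 38 min = 2498 min.
Regular 40 h 0 min = 2400 min at €32.00/h; overtime 1 h 38 min = 98 min at €64.00/h.
Pay = (2400 × €32.00 + 98 × €64.00) ÷ 60 = €1384.53.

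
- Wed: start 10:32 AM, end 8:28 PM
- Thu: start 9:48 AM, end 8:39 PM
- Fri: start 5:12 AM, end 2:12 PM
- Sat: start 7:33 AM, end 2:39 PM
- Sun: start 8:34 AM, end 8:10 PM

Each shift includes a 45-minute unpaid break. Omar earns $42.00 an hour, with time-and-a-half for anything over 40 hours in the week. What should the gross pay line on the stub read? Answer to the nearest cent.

Wed: 10:32 AM–8:28 PM = 9 h 56 min; less 45 min break → 9 h 11 min
Thu: 9:48 AM–8:39 PM = 10 h 51 min; less 45 min break → 10 h 6 min
Fri: 5:12 AM–2:12 PM = 9 h 0 min; less 45 min break → 8 h 15 min
Sat: 7:33 AM–2:39 PM = 7 h 6 min; less 45 min break → 6 h 21 min
Sun: 8:34 AM–8:10 PM = 11 h 36 min; less 45 min break → 10 h 51 min
Total worked: 44 h 44 min = 2684 min.
Regular 40 h 0 min = 2400 min at $42.00/h; overtime 4 h 44 min = 284 min at $63.00/h.
Pay = (2400 × $42.00 + 284 × $63.00) ÷ 60 = $1978.20.

$1978.20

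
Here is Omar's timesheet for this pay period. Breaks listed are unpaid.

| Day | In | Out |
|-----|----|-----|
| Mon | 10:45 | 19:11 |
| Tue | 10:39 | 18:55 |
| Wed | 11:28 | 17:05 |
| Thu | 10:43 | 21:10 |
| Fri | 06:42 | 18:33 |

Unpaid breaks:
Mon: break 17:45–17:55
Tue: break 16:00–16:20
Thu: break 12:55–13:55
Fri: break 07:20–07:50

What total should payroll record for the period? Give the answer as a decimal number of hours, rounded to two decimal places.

Mon: 10:45–19:11 = 8 h 26 min; less 10 min break → 8 h 16 min
Tue: 10:39–18:55 = 8 h 16 min; less 20 min break → 7 h 56 min
Wed: 11:28–17:05 = 5 h 37 min
Thu: 10:43–21:10 = 10 h 27 min; less 60 min break → 9 h 27 min
Fri: 06:42–18:33 = 11 h 51 min; less 30 min break → 11 h 21 min
Total: 8 h 16 min + 7 h 56 min + 5 h 37 min + 9 h 27 min + 11 h 21 min = 42 h 37 min.

42.62 hours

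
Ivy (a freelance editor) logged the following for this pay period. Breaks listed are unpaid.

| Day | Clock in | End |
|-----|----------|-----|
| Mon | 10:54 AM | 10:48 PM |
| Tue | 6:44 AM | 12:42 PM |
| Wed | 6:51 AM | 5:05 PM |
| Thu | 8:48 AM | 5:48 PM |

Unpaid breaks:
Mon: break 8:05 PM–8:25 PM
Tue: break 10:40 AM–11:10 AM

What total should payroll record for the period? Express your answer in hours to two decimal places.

36.27 hours

Mon: 10:54 AM–10:48 PM = 11 h 54 min; less 20 min break → 11 h 34 min
Tue: 6:44 AM–12:42 PM = 5 h 58 min; less 30 min break → 5 h 28 min
Wed: 6:51 AM–5:05 PM = 10 h 14 min
Thu: 8:48 AM–5:48 PM = 9 h 0 min
Total: 11 h 34 min + 5 h 28 min + 10 h 14 min + 9 h 0 min = 36 h 16 min.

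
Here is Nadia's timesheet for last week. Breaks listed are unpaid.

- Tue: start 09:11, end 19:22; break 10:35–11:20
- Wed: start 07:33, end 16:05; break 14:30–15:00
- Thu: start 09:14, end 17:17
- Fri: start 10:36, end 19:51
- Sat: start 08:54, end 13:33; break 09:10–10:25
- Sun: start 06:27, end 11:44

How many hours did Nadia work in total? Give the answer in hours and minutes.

43 h 27 min

Tue: 09:11–19:22 = 10 h 11 min; less 45 min break → 9 h 26 min
Wed: 07:33–16:05 = 8 h 32 min; less 30 min break → 8 h 2 min
Thu: 09:14–17:17 = 8 h 3 min
Fri: 10:36–19:51 = 9 h 15 min
Sat: 08:54–13:33 = 4 h 39 min; less 75 min break → 3 h 24 min
Sun: 06:27–11:44 = 5 h 17 min
Total: 9 h 26 min + 8 h 2 min + 8 h 3 min + 9 h 15 min + 3 h 24 min + 5 h 17 min = 43 h 27 min.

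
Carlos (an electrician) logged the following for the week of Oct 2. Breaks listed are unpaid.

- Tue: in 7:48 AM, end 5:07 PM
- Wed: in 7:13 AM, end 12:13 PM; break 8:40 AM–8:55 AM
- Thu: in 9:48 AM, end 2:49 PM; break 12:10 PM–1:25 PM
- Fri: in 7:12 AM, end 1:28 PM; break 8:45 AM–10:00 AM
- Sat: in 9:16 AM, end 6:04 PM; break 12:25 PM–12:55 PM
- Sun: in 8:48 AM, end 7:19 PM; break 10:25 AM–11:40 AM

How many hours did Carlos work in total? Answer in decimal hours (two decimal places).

40.42 hours

Tue: 7:48 AM–5:07 PM = 9 h 19 min
Wed: 7:13 AM–12:13 PM = 5 h 0 min; less 15 min break → 4 h 45 min
Thu: 9:48 AM–2:49 PM = 5 h 1 min; less 75 min break → 3 h 46 min
Fri: 7:12 AM–1:28 PM = 6 h 16 min; less 75 min break → 5 h 1 min
Sat: 9:16 AM–6:04 PM = 8 h 48 min; less 30 min break → 8 h 18 min
Sun: 8:48 AM–7:19 PM = 10 h 31 min; less 75 min break → 9 h 16 min
Total: 9 h 19 min + 4 h 45 min + 3 h 46 min + 5 h 1 min + 8 h 18 min + 9 h 16 min = 40 h 25 min.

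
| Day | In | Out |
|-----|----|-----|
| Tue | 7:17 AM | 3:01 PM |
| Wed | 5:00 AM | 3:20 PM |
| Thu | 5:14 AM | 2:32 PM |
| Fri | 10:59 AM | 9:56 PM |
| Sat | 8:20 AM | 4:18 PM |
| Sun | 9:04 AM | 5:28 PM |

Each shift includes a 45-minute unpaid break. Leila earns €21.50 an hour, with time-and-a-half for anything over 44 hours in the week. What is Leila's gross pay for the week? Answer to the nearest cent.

Tue: 7:17 AM–3:01 PM = 7 h 44 min; less 45 min break → 6 h 59 min
Wed: 5:00 AM–3:20 PM = 10 h 20 min; less 45 min break → 9 h 35 min
Thu: 5:14 AM–2:32 PM = 9 h 18 min; less 45 min break → 8 h 33 min
Fri: 10:59 AM–9:56 PM = 10 h 57 min; less 45 min break → 10 h 12 min
Sat: 8:20 AM–4:18 PM = 7 h 58 min; less 45 min break → 7 h 13 min
Sun: 9:04 AM–5:28 PM = 8 h 24 min; less 45 min break → 7 h 39 min
Total worked: 50 h 11 min = 3011 min.
Regular 44 h 0 min = 2640 min at €21.50/h; overtime 6 h 11 min = 371 min at €32.25/h.
Pay = (2640 × €21.50 + 371 × €32.25) ÷ 60 = €1145.41.

€1145.41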